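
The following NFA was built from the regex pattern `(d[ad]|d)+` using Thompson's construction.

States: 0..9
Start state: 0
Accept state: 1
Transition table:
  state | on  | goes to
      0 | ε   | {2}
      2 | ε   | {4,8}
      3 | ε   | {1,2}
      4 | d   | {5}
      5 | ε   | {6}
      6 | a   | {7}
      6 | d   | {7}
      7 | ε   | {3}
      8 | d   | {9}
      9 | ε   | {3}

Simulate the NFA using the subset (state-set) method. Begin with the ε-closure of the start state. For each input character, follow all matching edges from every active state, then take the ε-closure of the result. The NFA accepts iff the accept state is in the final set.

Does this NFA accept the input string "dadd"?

Answer: ACCEPT

Trace:
start: ε-closure({0}) = {0,2,4,8}
'd' @ 1: {1,2,3,4,5,6,8,9}  (accept∈set)
'a' @ 2: {1,2,3,4,7,8}  (accept∈set)
'd' @ 3: {1,2,3,4,5,6,8,9}  (accept∈set)
'd' @ 4: {1,2,3,4,5,6,7,8,9}  (accept∈set)
after full input: {1,2,3,4,5,6,7,8,9}  (accept=1 in)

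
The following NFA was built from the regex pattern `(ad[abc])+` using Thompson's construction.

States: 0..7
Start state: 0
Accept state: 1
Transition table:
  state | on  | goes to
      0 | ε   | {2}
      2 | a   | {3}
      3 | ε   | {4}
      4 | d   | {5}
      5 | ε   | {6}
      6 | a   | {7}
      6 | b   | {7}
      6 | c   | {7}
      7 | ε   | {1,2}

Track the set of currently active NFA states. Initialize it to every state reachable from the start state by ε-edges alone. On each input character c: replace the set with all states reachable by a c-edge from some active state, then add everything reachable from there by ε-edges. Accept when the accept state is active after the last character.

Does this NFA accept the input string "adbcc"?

start: ε-closure({0}) = {0,2}
'a' @ 1: {3,4}
'd' @ 2: {5,6}
'b' @ 3: {1,2,7}  [accepting]
'c' @ 4: {}  — state set empty
rest 'c' ignored (set empty)
final: {}; accept 1 not in set

Answer: REJECT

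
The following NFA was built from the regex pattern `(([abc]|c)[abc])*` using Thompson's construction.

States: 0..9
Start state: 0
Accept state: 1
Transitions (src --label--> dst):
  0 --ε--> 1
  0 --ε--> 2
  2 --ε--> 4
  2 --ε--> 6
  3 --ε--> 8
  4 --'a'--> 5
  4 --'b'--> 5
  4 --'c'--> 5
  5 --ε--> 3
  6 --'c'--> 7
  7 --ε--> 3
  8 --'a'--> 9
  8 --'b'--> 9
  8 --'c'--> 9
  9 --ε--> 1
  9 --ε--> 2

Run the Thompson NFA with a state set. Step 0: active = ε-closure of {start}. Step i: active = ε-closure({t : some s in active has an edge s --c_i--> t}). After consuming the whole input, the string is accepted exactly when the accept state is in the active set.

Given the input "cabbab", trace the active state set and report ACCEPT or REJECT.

Answer: ACCEPT

Trace:
start: ε-closure({0}) = {0,1,2,4,6}
'c' @ 1: {3,5,7,8}
'a' @ 2: {1,2,4,6,9}  [accepting]
'b' @ 3: {3,5,8}
'b' @ 4: {1,2,4,6,9}  [accepting]
'a' @ 5: {3,5,8}
'b' @ 6: {1,2,4,6,9}  [accepting]
after full input: {1,2,4,6,9}  (accept=1 in)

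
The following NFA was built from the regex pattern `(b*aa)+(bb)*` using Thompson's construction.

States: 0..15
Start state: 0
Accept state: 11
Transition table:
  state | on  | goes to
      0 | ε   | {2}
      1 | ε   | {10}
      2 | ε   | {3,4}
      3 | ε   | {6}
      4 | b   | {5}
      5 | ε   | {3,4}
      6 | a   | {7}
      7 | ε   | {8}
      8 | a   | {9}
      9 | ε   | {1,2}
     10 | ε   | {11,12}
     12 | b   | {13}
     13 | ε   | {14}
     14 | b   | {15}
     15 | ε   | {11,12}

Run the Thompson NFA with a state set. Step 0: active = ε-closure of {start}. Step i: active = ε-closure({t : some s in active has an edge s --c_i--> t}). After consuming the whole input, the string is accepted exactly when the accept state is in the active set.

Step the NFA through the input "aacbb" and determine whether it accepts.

initial (ε-close {0}): {0,2,3,4,6}
'a' @ 1: {7,8}
'a' @ 2: {1,2,3,4,6,9,10,11,12}  [accepting]
'c' @ 3: {}  — state set empty
rest 'bb' ignored (set empty)
end set {} — state 11 not in

Answer: REJECT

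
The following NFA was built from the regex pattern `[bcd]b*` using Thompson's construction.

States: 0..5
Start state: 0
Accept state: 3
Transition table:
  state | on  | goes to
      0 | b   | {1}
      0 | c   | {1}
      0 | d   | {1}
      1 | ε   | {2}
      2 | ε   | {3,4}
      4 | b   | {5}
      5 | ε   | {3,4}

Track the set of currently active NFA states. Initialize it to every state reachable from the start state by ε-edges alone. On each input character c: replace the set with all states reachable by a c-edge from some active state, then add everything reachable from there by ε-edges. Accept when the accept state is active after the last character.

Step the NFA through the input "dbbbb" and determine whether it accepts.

S₀ = ε-closure({0}) = {0}
'd' @ 1: {1,2,3,4}  (accept∈set)
'b' @ 2: {3,4,5}  (accept∈set)
'b' @ 3: {3,4,5}  (accept∈set)
'b' @ 4: {3,4,5}  (accept∈set)
'b' @ 5: {3,4,5}  (accept∈set)
end set {3,4,5} — state 3 in

Answer: ACCEPT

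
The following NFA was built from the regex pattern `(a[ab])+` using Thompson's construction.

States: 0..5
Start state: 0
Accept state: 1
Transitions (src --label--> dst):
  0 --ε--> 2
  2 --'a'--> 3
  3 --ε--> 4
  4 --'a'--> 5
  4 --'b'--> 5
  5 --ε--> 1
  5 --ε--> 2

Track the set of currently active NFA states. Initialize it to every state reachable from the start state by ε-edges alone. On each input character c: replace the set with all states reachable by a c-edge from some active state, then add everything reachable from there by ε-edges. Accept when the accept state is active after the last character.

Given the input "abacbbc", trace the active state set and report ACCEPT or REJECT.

initial (ε-close {0}): {0,2}
'a' @ 1: {3,4}
'b' @ 2: {1,2,5}  [accepting]
'a' @ 3: {3,4}
'c' @ 4: {}  — no active states
rest 'bbc' ignored (set empty)
final: {}; accept 1 not in set

Answer: REJECT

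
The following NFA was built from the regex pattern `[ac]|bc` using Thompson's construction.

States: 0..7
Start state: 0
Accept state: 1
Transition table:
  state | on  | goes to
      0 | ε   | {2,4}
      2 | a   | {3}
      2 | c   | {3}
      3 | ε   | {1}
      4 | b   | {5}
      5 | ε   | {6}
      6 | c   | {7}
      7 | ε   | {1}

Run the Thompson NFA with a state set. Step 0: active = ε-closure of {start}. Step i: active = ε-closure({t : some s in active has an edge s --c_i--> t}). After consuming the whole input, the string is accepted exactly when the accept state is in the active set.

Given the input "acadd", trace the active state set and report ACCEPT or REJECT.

start: ε-closure({0}) = {0,2,4}
'a' @ 1: {1,3}  ✓accept
'c' @ 2: {}  — no active states
rest 'add' ignored (set empty)
after full input: {}  (accept=1 not in)

Answer: REJECT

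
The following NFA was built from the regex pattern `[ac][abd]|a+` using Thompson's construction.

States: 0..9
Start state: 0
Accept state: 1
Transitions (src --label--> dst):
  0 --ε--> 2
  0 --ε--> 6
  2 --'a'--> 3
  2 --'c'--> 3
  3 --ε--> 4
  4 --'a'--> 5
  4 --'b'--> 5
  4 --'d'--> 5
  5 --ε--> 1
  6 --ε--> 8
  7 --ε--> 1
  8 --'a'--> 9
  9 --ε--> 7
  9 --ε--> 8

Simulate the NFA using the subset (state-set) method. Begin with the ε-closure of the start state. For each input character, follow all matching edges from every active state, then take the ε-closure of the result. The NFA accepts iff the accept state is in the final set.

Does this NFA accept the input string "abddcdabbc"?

Answer: REJECT

Steps:
S₀ = ε-closure({0}) = {0,2,6,8}
'a' @ 1: {1,3,4,7,8,9}  (accept∈set)
'b' @ 2: {1,5}  (accept∈set)
'd' @ 3: {}  — state set empty
rest 'dcdabbc' ignored (set empty)
end set {} — state 1 not in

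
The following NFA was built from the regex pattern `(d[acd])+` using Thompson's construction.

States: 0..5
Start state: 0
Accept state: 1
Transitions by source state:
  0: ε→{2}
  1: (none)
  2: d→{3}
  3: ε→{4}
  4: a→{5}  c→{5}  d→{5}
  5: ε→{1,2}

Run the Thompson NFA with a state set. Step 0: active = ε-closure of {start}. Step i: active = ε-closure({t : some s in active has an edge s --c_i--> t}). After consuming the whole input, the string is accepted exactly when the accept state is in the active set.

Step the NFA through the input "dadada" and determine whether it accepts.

Answer: ACCEPT

Steps:
S₀ = ε-closure({0}) = {0,2}
'd' @ 1: {3,4}
'a' @ 2: {1,2,5}  ✓accept
'd' @ 3: {3,4}
'a' @ 4: {1,2,5}  ✓accept
'd' @ 5: {3,4}
'a' @ 6: {1,2,5}  ✓accept
after full input: {1,2,5}  (accept=1 in)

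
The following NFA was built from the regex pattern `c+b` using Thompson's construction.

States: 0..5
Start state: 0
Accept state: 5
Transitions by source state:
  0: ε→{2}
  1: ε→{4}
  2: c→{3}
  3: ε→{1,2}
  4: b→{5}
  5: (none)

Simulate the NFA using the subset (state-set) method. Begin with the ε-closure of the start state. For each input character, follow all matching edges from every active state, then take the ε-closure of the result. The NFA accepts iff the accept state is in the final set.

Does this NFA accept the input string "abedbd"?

initial (ε-close {0}): {0,2}
'a' @ 1: {}  — dead — no transitions
rest 'bedbd' ignored (set empty)
after full input: {}  (accept=5 not in)

Answer: REJECT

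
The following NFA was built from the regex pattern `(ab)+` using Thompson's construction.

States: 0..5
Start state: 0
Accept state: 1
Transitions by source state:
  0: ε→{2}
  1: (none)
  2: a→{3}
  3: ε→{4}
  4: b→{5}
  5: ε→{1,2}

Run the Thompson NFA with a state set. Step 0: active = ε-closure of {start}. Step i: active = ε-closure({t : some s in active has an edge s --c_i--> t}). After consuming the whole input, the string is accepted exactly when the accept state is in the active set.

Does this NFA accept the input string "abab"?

start: ε-closure({0}) = {0,2}
'a' @ 1: {3,4}
'b' @ 2: {1,2,5}  ✓accept
'a' @ 3: {3,4}
'b' @ 4: {1,2,5}  ✓accept
after full input: {1,2,5}  (accept=1 in)

Answer: ACCEPT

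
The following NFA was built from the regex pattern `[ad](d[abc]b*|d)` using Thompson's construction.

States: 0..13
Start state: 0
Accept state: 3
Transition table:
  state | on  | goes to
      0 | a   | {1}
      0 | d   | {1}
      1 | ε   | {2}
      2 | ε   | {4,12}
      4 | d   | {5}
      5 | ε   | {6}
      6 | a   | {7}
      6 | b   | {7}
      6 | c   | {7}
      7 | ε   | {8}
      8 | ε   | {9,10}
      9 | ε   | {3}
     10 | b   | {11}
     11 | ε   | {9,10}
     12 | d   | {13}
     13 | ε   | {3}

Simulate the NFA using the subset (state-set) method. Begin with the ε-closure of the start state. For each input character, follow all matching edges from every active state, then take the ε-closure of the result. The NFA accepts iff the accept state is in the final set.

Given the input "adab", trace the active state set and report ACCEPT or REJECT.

Answer: ACCEPT

Steps:
start: ε-closure({0}) = {0}
'a' @ 1: {1,2,4,12}
'd' @ 2: {3,5,6,13}  ✓accept
'a' @ 3: {3,7,8,9,10}  ✓accept
'b' @ 4: {3,9,10,11}  ✓accept
after full input: {3,9,10,11}  (accept=3 in)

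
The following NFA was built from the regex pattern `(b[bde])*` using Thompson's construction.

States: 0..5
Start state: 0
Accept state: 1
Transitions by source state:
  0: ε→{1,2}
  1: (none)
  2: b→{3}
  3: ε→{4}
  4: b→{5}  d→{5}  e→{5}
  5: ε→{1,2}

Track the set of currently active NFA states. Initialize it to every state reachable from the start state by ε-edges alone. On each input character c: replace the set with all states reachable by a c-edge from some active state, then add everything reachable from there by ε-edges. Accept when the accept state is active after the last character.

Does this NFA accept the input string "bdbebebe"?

Answer: ACCEPT

Steps:
initial (ε-close {0}): {0,1,2}
'b' @ 1: {3,4}
'd' @ 2: {1,2,5}  [accepting]
'b' @ 3: {3,4}
'e' @ 4: {1,2,5}  [accepting]
'b' @ 5: {3,4}
'e' @ 6: {1,2,5}  [accepting]
'b' @ 7: {3,4}
'e' @ 8: {1,2,5}  [accepting]
after full input: {1,2,5}  (accept=1 in)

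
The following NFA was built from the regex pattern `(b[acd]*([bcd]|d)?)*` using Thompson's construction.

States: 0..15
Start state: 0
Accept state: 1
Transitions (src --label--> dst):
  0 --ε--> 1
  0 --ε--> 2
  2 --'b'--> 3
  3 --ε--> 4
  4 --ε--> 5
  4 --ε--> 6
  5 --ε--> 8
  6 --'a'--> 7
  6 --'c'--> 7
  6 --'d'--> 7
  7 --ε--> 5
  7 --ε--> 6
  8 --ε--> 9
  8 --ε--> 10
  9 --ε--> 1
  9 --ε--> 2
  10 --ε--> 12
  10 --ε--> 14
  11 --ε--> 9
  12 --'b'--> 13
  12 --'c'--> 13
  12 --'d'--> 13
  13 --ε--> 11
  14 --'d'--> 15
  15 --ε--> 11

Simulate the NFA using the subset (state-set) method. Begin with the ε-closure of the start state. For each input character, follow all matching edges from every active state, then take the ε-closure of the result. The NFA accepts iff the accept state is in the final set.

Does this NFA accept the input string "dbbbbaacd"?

Answer: REJECT

Steps:
initial (ε-close {0}): {0,1,2}
'd' @ 1: {}  — no active states
rest 'bbbbaacd' ignored (set empty)
after full input: {}  (accept=1 not in)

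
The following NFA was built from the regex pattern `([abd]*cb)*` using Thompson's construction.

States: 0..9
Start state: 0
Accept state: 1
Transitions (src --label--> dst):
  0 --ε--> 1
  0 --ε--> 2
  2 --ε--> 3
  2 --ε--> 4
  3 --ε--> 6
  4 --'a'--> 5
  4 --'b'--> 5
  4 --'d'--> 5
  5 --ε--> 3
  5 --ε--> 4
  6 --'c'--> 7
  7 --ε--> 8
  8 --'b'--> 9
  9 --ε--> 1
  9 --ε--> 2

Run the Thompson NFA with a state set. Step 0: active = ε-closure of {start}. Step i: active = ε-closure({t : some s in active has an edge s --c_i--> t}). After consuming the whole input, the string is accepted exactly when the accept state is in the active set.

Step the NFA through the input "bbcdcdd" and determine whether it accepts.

Answer: REJECT

Derivation:
S₀ = ε-closure({0}) = {0,1,2,3,4,6}
'b' @ 1: {3,4,5,6}
'b' @ 2: {3,4,5,6}
'c' @ 3: {7,8}
'd' @ 4: {}  — state set empty
rest 'cdd' ignored (set empty)
end set {} — state 1 not in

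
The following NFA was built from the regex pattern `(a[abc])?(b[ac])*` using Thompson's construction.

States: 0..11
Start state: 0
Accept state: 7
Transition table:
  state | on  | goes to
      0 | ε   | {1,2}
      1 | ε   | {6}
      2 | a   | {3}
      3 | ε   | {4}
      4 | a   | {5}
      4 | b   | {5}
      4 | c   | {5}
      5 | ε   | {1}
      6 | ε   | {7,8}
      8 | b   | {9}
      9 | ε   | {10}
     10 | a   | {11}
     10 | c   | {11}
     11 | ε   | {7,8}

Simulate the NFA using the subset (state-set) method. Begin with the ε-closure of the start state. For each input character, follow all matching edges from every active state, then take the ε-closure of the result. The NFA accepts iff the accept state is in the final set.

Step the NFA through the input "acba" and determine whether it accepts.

initial (ε-close {0}): {0,1,2,6,7,8}
'a' @ 1: {3,4}
'c' @ 2: {1,5,6,7,8}  [accepting]
'b' @ 3: {9,10}
'a' @ 4: {7,8,11}  [accepting]
end set {7,8,11} — state 7 in

Answer: ACCEPT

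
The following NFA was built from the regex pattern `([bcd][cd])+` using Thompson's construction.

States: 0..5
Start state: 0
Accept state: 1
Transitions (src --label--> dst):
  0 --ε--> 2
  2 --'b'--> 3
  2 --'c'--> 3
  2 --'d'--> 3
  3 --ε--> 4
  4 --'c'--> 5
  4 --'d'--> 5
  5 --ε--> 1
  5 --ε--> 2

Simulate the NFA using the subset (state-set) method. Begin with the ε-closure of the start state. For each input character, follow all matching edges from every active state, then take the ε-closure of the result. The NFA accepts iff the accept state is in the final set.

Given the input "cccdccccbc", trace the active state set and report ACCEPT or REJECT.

S₀ = ε-closure({0}) = {0,2}
'c' @ 1: {3,4}
'c' @ 2: {1,2,5}  (accept∈set)
'c' @ 3: {3,4}
'd' @ 4: {1,2,5}  (accept∈set)
'c' @ 5: {3,4}
'c' @ 6: {1,2,5}  (accept∈set)
'c' @ 7: {3,4}
'c' @ 8: {1,2,5}  (accept∈set)
'b' @ 9: {3,4}
'c' @ 10: {1,2,5}  (accept∈set)
final: {1,2,5}; accept 1 in set

Answer: ACCEPT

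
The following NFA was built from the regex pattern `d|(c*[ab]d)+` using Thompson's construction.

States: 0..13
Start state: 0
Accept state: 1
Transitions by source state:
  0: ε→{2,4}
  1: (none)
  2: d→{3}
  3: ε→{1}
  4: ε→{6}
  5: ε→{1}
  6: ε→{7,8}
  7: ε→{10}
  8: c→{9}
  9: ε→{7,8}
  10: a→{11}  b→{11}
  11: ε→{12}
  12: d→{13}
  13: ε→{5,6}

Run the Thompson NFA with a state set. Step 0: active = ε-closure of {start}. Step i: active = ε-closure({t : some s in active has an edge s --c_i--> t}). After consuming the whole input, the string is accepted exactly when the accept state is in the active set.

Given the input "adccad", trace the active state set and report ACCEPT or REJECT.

Answer: ACCEPT

Trace:
initial (ε-close {0}): {0,2,4,6,7,8,10}
'a' @ 1: {11,12}
'd' @ 2: {1,5,6,7,8,10,13}  (accept∈set)
'c' @ 3: {7,8,9,10}
'c' @ 4: {7,8,9,10}
'a' @ 5: {11,12}
'd' @ 6: {1,5,6,7,8,10,13}  (accept∈set)
end set {1,5,6,7,8,10,13} — state 1 in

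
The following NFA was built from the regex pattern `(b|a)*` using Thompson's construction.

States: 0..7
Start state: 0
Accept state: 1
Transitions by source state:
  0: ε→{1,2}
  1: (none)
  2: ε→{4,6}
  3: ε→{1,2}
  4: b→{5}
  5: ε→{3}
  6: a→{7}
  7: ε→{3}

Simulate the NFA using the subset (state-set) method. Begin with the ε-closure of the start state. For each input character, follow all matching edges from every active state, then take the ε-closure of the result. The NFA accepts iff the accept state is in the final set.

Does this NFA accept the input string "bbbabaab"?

S₀ = ε-closure({0}) = {0,1,2,4,6}
'b' @ 1: {1,2,3,4,5,6}  (accept∈set)
'b' @ 2: {1,2,3,4,5,6}  (accept∈set)
'b' @ 3: {1,2,3,4,5,6}  (accept∈set)
'a' @ 4: {1,2,3,4,6,7}  (accept∈set)
'b' @ 5: {1,2,3,4,5,6}  (accept∈set)
'a' @ 6: {1,2,3,4,6,7}  (accept∈set)
'a' @ 7: {1,2,3,4,6,7}  (accept∈set)
'b' @ 8: {1,2,3,4,5,6}  (accept∈set)
end set {1,2,3,4,5,6} — state 1 in

Answer: ACCEPT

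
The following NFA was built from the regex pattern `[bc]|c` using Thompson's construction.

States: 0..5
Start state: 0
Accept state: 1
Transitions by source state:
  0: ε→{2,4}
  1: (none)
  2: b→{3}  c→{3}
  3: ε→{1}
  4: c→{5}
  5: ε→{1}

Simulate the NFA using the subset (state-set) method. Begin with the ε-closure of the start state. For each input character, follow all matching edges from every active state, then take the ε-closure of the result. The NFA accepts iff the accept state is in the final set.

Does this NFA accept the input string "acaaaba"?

S₀ = ε-closure({0}) = {0,2,4}
'a' @ 1: {}  — no active states
rest 'caaaba' ignored (set empty)
after full input: {}  (accept=1 not in)

Answer: REJECT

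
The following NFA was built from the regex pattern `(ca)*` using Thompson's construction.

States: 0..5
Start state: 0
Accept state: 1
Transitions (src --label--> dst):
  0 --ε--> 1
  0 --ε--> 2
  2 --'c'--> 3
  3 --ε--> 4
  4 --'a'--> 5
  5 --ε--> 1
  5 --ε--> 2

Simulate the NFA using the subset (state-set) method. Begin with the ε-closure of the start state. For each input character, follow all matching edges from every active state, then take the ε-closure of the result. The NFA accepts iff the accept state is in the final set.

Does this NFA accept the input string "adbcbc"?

Answer: REJECT

Trace:
initial (ε-close {0}): {0,1,2}
'a' @ 1: {}  — state set empty
rest 'dbcbc' ignored (set empty)
final: {}; accept 1 not in set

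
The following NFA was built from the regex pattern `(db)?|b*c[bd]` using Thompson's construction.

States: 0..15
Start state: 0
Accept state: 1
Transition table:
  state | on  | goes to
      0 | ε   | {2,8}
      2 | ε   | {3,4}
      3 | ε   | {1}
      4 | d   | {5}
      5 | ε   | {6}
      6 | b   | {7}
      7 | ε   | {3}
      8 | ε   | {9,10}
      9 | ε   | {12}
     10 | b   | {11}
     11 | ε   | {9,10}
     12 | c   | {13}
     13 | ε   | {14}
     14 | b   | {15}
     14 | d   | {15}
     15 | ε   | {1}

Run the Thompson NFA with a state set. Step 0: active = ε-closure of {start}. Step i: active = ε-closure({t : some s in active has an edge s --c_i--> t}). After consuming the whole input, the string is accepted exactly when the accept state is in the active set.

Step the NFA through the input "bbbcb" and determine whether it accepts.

Answer: ACCEPT

Trace:
start: ε-closure({0}) = {0,1,2,3,4,8,9,10,12}
'b' @ 1: {9,10,11,12}
'b' @ 2: {9,10,11,12}
'b' @ 3: {9,10,11,12}
'c' @ 4: {13,14}
'b' @ 5: {1,15}  [accepting]
after full input: {1,15}  (accept=1 in)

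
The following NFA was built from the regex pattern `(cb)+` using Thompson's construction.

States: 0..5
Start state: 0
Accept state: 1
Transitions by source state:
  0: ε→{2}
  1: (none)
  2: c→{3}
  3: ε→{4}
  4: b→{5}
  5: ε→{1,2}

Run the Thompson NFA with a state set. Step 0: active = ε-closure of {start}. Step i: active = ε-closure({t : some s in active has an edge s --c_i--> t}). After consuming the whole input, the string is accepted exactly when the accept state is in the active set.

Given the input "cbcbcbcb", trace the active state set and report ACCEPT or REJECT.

Answer: ACCEPT

Trace:
initial (ε-close {0}): {0,2}
'c' @ 1: {3,4}
'b' @ 2: {1,2,5}  ✓accept
'c' @ 3: {3,4}
'b' @ 4: {1,2,5}  ✓accept
'c' @ 5: {3,4}
'b' @ 6: {1,2,5}  ✓accept
'c' @ 7: {3,4}
'b' @ 8: {1,2,5}  ✓accept
final: {1,2,5}; accept 1 in set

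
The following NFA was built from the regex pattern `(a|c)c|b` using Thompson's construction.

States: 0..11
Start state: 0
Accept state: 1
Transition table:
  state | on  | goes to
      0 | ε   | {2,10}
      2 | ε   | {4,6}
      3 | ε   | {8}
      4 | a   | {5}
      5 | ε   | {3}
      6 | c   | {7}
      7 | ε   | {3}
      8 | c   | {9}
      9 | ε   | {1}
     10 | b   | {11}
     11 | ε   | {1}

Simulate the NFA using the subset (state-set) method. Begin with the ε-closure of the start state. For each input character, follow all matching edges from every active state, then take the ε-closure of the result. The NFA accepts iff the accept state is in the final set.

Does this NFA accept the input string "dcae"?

Answer: REJECT

Derivation:
S₀ = ε-closure({0}) = {0,2,4,6,10}
'd' @ 1: {}  — state set empty
rest 'cae' ignored (set empty)
end set {} — state 1 not in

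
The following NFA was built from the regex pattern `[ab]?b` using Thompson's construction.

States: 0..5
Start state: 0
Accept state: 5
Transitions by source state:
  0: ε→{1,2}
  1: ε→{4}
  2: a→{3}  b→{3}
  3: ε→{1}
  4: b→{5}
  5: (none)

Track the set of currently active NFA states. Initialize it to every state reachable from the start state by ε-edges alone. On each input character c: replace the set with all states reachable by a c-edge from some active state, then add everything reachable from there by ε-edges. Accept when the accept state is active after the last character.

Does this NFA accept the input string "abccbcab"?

Answer: REJECT

Derivation:
start: ε-closure({0}) = {0,1,2,4}
'a' @ 1: {1,3,4}
'b' @ 2: {5}  [accepting]
'c' @ 3: {}  — state set empty
rest 'cbcab' ignored (set empty)
after full input: {}  (accept=5 not in)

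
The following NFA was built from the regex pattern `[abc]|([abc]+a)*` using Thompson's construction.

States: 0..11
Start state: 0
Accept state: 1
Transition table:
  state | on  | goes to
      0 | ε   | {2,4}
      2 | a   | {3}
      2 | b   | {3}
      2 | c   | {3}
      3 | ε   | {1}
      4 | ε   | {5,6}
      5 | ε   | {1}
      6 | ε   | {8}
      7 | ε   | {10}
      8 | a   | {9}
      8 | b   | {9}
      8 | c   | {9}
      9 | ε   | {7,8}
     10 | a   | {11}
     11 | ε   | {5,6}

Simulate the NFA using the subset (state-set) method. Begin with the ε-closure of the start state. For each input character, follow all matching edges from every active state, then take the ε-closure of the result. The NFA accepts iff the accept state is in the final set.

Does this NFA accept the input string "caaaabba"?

S₀ = ε-closure({0}) = {0,1,2,4,5,6,8}
'c' @ 1: {1,3,7,8,9,10}  (accept∈set)
'a' @ 2: {1,5,6,7,8,9,10,11}  (accept∈set)
'a' @ 3: {1,5,6,7,8,9,10,11}  (accept∈set)
'a' @ 4: {1,5,6,7,8,9,10,11}  (accept∈set)
'a' @ 5: {1,5,6,7,8,9,10,11}  (accept∈set)
'b' @ 6: {7,8,9,10}
'b' @ 7: {7,8,9,10}
'a' @ 8: {1,5,6,7,8,9,10,11}  (accept∈set)
end set {1,5,6,7,8,9,10,11} — state 1 in

Answer: ACCEPT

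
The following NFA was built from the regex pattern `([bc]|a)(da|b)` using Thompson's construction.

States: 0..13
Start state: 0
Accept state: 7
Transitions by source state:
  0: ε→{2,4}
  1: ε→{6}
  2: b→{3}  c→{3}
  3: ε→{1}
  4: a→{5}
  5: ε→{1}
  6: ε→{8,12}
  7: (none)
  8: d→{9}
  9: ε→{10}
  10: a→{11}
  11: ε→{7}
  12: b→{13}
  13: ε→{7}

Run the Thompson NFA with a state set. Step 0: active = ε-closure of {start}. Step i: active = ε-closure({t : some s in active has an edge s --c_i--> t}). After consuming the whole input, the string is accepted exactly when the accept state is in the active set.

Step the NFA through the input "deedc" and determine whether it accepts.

Answer: REJECT

Steps:
initial (ε-close {0}): {0,2,4}
'd' @ 1: {}  — no active states
rest 'eedc' ignored (set empty)
final: {}; accept 7 not in set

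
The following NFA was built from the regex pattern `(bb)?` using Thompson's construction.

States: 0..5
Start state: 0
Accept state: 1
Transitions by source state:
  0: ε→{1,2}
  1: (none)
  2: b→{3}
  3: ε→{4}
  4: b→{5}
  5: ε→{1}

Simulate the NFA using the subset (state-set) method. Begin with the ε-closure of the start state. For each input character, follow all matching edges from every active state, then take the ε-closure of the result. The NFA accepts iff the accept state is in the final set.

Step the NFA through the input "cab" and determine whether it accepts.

initial (ε-close {0}): {0,1,2}
'c' @ 1: {}  — dead — no transitions
rest 'ab' ignored (set empty)
end set {} — state 1 not in

Answer: REJECT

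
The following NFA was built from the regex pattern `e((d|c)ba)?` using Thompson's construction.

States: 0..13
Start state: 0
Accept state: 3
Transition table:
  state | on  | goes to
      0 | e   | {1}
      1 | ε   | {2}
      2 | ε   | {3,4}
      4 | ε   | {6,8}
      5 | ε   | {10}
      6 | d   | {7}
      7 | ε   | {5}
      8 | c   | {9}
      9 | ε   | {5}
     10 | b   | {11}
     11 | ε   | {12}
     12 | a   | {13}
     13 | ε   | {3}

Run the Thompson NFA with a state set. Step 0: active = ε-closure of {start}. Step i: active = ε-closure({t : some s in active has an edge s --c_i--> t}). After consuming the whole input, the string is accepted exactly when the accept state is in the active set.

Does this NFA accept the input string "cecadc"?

start: ε-closure({0}) = {0}
'c' @ 1: {}  — no active states
rest 'ecadc' ignored (set empty)
after full input: {}  (accept=3 not in)

Answer: REJECT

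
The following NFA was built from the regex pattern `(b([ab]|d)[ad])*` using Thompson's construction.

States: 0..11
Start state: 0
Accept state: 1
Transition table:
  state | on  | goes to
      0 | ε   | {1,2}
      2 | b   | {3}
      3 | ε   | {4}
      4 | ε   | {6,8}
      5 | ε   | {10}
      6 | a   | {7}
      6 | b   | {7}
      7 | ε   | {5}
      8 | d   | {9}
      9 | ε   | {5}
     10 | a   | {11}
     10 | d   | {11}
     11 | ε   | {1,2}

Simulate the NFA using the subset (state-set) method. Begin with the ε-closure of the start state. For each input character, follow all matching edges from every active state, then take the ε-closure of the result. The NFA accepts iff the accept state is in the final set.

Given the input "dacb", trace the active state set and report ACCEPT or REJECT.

Answer: REJECT

Trace:
S₀ = ε-closure({0}) = {0,1,2}
'd' @ 1: {}  — state set empty
rest 'acb' ignored (set empty)
after full input: {}  (accept=1 not in)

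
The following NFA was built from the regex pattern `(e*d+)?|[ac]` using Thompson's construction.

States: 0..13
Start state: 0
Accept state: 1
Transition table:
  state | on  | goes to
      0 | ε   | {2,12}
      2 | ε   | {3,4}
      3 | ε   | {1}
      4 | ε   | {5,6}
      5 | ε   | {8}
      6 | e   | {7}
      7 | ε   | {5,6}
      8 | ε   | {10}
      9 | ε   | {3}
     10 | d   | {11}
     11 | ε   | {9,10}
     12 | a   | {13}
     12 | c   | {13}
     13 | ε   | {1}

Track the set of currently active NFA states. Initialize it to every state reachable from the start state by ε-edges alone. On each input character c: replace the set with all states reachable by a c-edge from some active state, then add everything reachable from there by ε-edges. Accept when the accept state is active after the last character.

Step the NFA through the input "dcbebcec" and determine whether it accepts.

start: ε-closure({0}) = {0,1,2,3,4,5,6,8,10,12}
'd' @ 1: {1,3,9,10,11}  ✓accept
'c' @ 2: {}  — dead — no transitions
rest 'bebcec' ignored (set empty)
after full input: {}  (accept=1 not in)

Answer: REJECT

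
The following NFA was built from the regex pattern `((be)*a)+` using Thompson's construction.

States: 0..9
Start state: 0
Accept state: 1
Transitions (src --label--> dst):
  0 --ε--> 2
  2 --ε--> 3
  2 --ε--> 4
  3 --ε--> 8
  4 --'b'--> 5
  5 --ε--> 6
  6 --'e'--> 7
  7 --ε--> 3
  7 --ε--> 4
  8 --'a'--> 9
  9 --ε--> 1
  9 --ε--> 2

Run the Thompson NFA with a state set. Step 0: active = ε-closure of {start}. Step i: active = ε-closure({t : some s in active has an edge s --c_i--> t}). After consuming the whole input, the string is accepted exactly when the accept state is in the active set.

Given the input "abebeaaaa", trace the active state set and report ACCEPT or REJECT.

Answer: ACCEPT

Derivation:
S₀ = ε-closure({0}) = {0,2,3,4,8}
'a' @ 1: {1,2,3,4,8,9}  ✓accept
'b' @ 2: {5,6}
'e' @ 3: {3,4,7,8}
'b' @ 4: {5,6}
'e' @ 5: {3,4,7,8}
'a' @ 6: {1,2,3,4,8,9}  ✓accept
'a' @ 7: {1,2,3,4,8,9}  ✓accept
'a' @ 8: {1,2,3,4,8,9}  ✓accept
'a' @ 9: {1,2,3,4,8,9}  ✓accept
after full input: {1,2,3,4,8,9}  (accept=1 in)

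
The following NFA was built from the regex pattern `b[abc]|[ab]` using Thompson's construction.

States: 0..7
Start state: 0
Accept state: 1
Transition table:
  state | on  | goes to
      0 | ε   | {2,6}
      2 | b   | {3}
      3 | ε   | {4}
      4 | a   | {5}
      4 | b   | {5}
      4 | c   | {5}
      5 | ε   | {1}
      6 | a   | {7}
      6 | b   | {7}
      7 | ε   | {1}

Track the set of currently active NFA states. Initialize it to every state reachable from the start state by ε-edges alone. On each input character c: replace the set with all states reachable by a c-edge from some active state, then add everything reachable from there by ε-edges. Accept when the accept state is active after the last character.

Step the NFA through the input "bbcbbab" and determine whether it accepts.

Answer: REJECT

Derivation:
S₀ = ε-closure({0}) = {0,2,6}
'b' @ 1: {1,3,4,7}  (accept∈set)
'b' @ 2: {1,5}  (accept∈set)
'c' @ 3: {}  — dead — no transitions
rest 'bbab' ignored (set empty)
final: {}; accept 1 not in set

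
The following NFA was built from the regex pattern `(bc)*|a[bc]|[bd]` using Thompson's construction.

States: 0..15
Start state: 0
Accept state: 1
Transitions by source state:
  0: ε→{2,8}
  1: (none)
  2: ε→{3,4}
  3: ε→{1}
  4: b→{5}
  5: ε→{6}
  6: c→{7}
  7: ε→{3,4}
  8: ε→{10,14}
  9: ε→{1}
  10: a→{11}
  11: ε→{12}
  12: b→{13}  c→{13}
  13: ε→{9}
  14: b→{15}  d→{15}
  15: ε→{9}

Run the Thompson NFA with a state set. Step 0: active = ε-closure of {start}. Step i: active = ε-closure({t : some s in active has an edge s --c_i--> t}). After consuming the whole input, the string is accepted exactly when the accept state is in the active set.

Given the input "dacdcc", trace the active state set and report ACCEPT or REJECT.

Answer: REJECT

Steps:
S₀ = ε-closure({0}) = {0,1,2,3,4,8,10,14}
'd' @ 1: {1,9,15}  (accept∈set)
'a' @ 2: {}  — state set empty
rest 'cdcc' ignored (set empty)
end set {} — state 1 not in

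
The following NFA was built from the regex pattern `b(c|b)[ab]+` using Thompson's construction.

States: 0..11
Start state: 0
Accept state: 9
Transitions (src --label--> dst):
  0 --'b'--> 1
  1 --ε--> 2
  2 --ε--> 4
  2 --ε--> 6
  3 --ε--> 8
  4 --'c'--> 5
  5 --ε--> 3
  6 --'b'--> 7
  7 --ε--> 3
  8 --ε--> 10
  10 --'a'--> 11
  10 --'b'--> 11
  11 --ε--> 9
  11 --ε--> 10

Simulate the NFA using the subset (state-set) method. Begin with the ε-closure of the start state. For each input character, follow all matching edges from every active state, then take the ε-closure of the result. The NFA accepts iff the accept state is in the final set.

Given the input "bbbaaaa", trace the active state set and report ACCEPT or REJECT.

Answer: ACCEPT

Derivation:
S₀ = ε-closure({0}) = {0}
'b' @ 1: {1,2,4,6}
'b' @ 2: {3,7,8,10}
'b' @ 3: {9,10,11}  (accept∈set)
'a' @ 4: {9,10,11}  (accept∈set)
'a' @ 5: {9,10,11}  (accept∈set)
'a' @ 6: {9,10,11}  (accept∈set)
'a' @ 7: {9,10,11}  (accept∈set)
end set {9,10,11} — state 9 in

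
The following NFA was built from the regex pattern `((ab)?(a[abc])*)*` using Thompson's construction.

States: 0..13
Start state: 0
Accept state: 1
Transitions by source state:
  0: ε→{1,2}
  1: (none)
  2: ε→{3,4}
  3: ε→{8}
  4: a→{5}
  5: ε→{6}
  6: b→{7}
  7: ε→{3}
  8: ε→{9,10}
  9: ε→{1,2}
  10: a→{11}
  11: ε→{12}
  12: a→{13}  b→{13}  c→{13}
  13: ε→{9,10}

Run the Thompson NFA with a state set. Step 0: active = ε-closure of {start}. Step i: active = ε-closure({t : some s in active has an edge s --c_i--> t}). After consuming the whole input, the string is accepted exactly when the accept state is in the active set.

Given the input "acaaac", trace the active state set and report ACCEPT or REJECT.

Answer: ACCEPT

Derivation:
initial (ε-close {0}): {0,1,2,3,4,8,9,10}
'a' @ 1: {5,6,11,12}
'c' @ 2: {1,2,3,4,8,9,10,13}  ✓accept
'a' @ 3: {5,6,11,12}
'a' @ 4: {1,2,3,4,8,9,10,13}  ✓accept
'a' @ 5: {5,6,11,12}
'c' @ 6: {1,2,3,4,8,9,10,13}  ✓accept
after full input: {1,2,3,4,8,9,10,13}  (accept=1 in)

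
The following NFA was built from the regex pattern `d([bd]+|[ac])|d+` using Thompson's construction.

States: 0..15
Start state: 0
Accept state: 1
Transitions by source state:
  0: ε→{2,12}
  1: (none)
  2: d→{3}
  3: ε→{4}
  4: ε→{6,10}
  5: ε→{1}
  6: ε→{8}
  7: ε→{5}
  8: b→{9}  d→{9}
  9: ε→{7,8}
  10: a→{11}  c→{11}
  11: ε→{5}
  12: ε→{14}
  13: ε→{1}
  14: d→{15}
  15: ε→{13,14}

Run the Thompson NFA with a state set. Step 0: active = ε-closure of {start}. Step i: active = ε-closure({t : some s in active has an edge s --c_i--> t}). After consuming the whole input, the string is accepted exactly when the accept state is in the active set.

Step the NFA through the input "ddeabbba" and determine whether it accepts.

Answer: REJECT

Trace:
S₀ = ε-closure({0}) = {0,2,12,14}
'd' @ 1: {1,3,4,6,8,10,13,14,15}  ✓accept
'd' @ 2: {1,5,7,8,9,13,14,15}  ✓accept
'e' @ 3: {}  — dead — no transitions
rest 'abbba' ignored (set empty)
end set {} — state 1 not in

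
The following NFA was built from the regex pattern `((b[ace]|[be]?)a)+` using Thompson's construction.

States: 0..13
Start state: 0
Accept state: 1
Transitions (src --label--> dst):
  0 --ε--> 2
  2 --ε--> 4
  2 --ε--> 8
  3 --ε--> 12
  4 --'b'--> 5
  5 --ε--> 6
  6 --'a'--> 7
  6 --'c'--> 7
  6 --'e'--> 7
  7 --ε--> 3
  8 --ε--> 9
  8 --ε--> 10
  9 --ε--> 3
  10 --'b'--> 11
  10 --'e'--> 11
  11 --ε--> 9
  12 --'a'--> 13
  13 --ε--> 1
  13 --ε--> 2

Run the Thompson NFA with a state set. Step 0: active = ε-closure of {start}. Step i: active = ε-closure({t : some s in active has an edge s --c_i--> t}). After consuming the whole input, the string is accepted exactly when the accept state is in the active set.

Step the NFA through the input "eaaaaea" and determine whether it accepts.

S₀ = ε-closure({0}) = {0,2,3,4,8,9,10,12}
'e' @ 1: {3,9,11,12}
'a' @ 2: {1,2,3,4,8,9,10,12,13}  [accepting]
'a' @ 3: {1,2,3,4,8,9,10,12,13}  [accepting]
'a' @ 4: {1,2,3,4,8,9,10,12,13}  [accepting]
'a' @ 5: {1,2,3,4,8,9,10,12,13}  [accepting]
'e' @ 6: {3,9,11,12}
'a' @ 7: {1,2,3,4,8,9,10,12,13}  [accepting]
end set {1,2,3,4,8,9,10,12,13} — state 1 in

Answer: ACCEPT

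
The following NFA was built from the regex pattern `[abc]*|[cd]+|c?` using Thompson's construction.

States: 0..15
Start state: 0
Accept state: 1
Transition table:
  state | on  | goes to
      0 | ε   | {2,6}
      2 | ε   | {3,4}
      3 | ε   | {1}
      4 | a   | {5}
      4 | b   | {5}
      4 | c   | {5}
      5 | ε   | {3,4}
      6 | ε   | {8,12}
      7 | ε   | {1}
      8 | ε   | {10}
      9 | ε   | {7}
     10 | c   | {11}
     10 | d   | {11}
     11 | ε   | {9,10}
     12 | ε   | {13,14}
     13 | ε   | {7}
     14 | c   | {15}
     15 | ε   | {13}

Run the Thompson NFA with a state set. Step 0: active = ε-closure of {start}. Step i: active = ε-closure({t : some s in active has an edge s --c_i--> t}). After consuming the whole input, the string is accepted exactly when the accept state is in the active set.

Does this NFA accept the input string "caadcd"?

Answer: REJECT

Steps:
S₀ = ε-closure({0}) = {0,1,2,3,4,6,7,8,10,12,13,14}
'c' @ 1: {1,3,4,5,7,9,10,11,13,15}  ✓accept
'a' @ 2: {1,3,4,5}  ✓accept
'a' @ 3: {1,3,4,5}  ✓accept
'd' @ 4: {}  — no active states
rest 'cd' ignored (set empty)
after full input: {}  (accept=1 not in)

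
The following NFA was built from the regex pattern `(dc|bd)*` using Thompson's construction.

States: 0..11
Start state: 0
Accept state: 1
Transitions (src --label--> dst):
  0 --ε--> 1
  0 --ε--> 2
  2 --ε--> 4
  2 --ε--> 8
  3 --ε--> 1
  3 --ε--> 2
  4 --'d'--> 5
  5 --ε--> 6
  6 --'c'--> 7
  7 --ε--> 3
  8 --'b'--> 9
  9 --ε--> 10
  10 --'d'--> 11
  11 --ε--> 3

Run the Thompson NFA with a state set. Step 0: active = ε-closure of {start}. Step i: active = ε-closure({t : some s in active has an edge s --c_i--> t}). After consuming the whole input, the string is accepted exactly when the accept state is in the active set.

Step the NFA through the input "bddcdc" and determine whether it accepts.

start: ε-closure({0}) = {0,1,2,4,8}
'b' @ 1: {9,10}
'd' @ 2: {1,2,3,4,8,11}  [accepting]
'd' @ 3: {5,6}
'c' @ 4: {1,2,3,4,7,8}  [accepting]
'd' @ 5: {5,6}
'c' @ 6: {1,2,3,4,7,8}  [accepting]
after full input: {1,2,3,4,7,8}  (accept=1 in)

Answer: ACCEPT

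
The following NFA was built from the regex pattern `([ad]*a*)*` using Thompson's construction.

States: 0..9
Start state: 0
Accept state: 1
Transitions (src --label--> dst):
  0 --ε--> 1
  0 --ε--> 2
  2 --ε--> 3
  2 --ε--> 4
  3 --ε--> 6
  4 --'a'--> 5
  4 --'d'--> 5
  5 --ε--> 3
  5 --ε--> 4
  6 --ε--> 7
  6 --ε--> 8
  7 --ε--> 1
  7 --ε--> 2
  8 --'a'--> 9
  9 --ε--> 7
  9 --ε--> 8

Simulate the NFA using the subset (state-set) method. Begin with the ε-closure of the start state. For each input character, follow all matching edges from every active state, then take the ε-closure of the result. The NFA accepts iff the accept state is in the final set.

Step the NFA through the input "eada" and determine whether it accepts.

Answer: REJECT

Derivation:
initial (ε-close {0}): {0,1,2,3,4,6,7,8}
'e' @ 1: {}  — dead — no transitions
rest 'ada' ignored (set empty)
end set {} — state 1 not in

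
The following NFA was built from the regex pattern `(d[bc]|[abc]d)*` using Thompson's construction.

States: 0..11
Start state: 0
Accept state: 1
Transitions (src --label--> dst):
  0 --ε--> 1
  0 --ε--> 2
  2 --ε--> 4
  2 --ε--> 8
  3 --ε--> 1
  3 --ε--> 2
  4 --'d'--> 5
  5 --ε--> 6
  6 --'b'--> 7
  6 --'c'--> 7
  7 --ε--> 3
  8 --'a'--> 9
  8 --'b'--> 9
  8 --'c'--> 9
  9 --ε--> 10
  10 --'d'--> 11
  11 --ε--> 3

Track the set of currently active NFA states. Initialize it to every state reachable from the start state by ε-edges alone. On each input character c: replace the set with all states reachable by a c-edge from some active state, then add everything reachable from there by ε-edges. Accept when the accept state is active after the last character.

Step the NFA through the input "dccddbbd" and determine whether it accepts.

Answer: ACCEPT

Steps:
S₀ = ε-closure({0}) = {0,1,2,4,8}
'd' @ 1: {5,6}
'c' @ 2: {1,2,3,4,7,8}  ✓accept
'c' @ 3: {9,10}
'd' @ 4: {1,2,3,4,8,11}  ✓accept
'd' @ 5: {5,6}
'b' @ 6: {1,2,3,4,7,8}  ✓accept
'b' @ 7: {9,10}
'd' @ 8: {1,2,3,4,8,11}  ✓accept
end set {1,2,3,4,8,11} — state 1 in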